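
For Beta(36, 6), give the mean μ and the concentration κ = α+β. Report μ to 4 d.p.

κ = α+β = 36+6 = 42; μ = α/κ = 36/42 = 0.8571.

μ = 0.8571, κ = 42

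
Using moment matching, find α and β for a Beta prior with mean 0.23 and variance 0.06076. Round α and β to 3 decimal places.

α = 0.440, β = 1.474

By moment matching, α+β = μ(1−μ)/σ² − 1 = (0.23·0.77)/0.06076 − 1 = 2.9147 − 1 = 1.9147.
Since α/(α+β) = μ, α = 0.23·1.9147 = 0.440 and β = 0.77·1.9147 = 1.474.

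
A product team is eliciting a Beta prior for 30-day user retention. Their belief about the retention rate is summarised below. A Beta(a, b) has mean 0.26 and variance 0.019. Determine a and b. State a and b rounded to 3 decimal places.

a = 2.373, b = 6.753

By moment matching, a+b = μ(1−μ)/σ² − 1 = (0.26·0.74)/0.019 − 1 = 10.1263 − 1 = 9.1263.
Since a/(a+b) = μ, a = 0.26·9.1263 = 2.373 and b = 0.74·9.1263 = 6.753.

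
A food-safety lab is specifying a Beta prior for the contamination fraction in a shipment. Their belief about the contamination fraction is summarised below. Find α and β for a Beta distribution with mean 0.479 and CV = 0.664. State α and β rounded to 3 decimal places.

α = 0.703, β = 0.764

σ = CV·μ = 0.664×0.479 = 0.31806, so σ² = 0.101160.
s+1 = μ(1−μ)/σ² = 0.249559/0.101160 = 2.4670, so s = α+β = 1.4670.
α = μs = 0.703, β = (1−μ)s = 0.764.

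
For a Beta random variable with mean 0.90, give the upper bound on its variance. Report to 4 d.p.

0.0900

Var = μ(1−μ)/(α+β+1), which approaches μ(1−μ) as α+β → 0.
So the supremum is μ(1−μ) = 0.90×0.10 = 0.0900.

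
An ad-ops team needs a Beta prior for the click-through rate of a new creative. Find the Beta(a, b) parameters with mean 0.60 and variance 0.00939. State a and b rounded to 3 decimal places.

a = 14.735, b = 9.824

Let s = a+b. The Beta variance is μ(1−μ)/(s+1).
So s+1 = μ(1−μ)/σ² = (0.60×0.40)/0.00939 = 0.2400/0.00939 = 25.5591, giving s = 24.5591.
Then a = μs = 0.60×24.5591 = 14.735 and b = (1−μ)s = 0.40×24.5591 = 9.824.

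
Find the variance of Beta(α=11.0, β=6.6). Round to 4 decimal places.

0.0126

α+β = 17.6 and αβ = 72.60, so Var = αβ/[(α+β)²(α+β+1)] = 72.60/5761.536 = 0.0126.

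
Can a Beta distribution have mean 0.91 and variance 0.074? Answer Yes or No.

For any Beta, Var(X) < E[X]·(1−E[X]).
Here μ(1−μ) = 0.91×0.09 = 0.0819, and 0.074 < 0.0819.

Yes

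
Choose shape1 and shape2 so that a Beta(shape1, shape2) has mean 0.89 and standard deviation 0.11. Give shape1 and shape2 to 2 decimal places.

Variance = 0.11² = 0.0121. The moment-matching identity shape1+shape2 = μ(1−μ)/Var − 1 gives
shape1+shape2 = 0.0979/0.0121 − 1 = 7.0909, so shape1 = μ·7.0909 = 6.31 and shape2 = (1−μ)·7.0909 = 0.78.

shape1 = 6.31, shape2 = 0.78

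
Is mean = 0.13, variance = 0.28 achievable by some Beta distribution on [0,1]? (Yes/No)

No

A Beta with mean μ has variance μ(1−μ)/(α+β+1) < μ(1−μ).
Here μ(1−μ) = 0.13×0.87 = 0.1131, and 0.28 ≥ 0.1131.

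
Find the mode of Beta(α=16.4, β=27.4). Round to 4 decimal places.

The density x^(α−1)(1−x)^(β−1) is maximised at (α−1)/(α+β−2) = 15.4/41.8 = 0.3684.

0.3684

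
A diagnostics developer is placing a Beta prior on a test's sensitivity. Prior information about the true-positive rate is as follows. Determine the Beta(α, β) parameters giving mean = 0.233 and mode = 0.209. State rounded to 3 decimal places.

α = 5.650, β = 18.600

With s = α+β: μ = α/s and mode = (α−1)/(s−2). Eliminating α = μs,
μs − 1 = m(s−2) ⇒ s(μ−m) = 1−2m ⇒ s = 0.582/0.024 = 24.2500.
So α = μs = 5.650, β = (1−μ)s = 18.600.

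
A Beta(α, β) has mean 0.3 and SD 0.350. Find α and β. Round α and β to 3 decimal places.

Variance = 0.350² = 0.122500. The moment-matching identity α+β = μ(1−μ)/Var − 1 gives
α+β = 0.21/0.122500 − 1 = 0.7143, so α = μ·0.7143 = 0.214 and β = (1−μ)·0.7143 = 0.500.

α = 0.214, β = 0.500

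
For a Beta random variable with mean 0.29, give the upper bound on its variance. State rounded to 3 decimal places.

0.206

Var = μ(1−μ)/(α+β+1), which approaches μ(1−μ) as α+β → 0.
So the supremum is μ(1−μ) = 0.29×0.71 = 0.206.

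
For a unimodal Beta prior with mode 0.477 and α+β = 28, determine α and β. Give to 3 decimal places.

α = 13.402, β = 14.598

Since the density peak of Beta(α,β) is at (α−1)/(α+β−2),
α = 1 + 0.477(28−2) = 13.402 and β = 28 − 13.402 = 14.598.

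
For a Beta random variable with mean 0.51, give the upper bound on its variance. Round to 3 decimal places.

0.250

Var = μ(1−μ)/(α+β+1), which approaches μ(1−μ) as α+β → 0.
So the supremum is μ(1−μ) = 0.51×0.49 = 0.250.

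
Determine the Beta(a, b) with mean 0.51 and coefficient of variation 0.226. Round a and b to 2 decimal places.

σ = CV·μ = 0.226×0.51 = 0.11526, so σ² = 0.013285.
s+1 = μ(1−μ)/σ² = 0.2499/0.013285 = 18.8109, so s = a+b = 17.8109.
a = μs = 9.08, b = (1−μ)s = 8.73.

a = 9.08, b = 8.73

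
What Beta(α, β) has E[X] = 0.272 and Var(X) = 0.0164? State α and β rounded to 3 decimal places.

Let s = α+β. The Beta variance is μ(1−μ)/(s+1).
So s+1 = μ(1−μ)/σ² = (0.272×0.728)/0.0164 = 0.198016/0.0164 = 12.0741, giving s = 11.0741.
Then α = μs = 0.272×11.0741 = 3.012 and β = (1−μ)s = 0.728×11.0741 = 8.062.

α = 3.012, β = 8.062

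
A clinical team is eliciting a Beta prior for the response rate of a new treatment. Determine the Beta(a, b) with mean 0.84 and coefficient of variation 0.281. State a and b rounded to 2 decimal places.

Var = (CV·μ)² = (0.281×0.84)² = 0.055715.
a+b = μ(1−μ)/Var − 1 = 0.1344/0.055715 − 1 = 1.4123.
Thus a = 0.84·1.4123 = 1.19 and b = 0.16·1.4123 = 0.23.

a = 1.19, b = 0.23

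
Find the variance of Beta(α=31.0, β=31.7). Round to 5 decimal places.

0.00392

α+β = 62.7 and αβ = 982.70, so Var = αβ/[(α+β)²(α+β+1)] = 982.70/250423.173 = 0.00392.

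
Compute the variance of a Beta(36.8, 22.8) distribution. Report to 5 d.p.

α+β = 59.6 and αβ = 839.04, so Var = αβ/[(α+β)²(α+β+1)] = 839.04/215260.896 = 0.00390.

0.00390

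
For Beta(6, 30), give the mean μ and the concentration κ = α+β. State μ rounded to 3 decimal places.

μ = 0.167, κ = 36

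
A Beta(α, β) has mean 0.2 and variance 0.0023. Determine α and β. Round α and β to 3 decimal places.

α = 13.713, β = 54.852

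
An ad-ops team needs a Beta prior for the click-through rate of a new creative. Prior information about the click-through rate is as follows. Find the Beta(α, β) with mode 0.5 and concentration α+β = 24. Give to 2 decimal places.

α = 12.00, β = 12.00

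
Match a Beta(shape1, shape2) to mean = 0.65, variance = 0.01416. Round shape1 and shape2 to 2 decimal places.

shape1 = 9.79, shape2 = 5.27

Write ν = shape1+shape2; then shape1 = μν and Var = μ(1−μ)/(ν+1).
ν = μ(1−μ)/Var − 1 = 0.2275/0.01416 − 1 = 15.0664.
shape1 = 0.65·15.0664 = 9.79, shape2 = 0.35·15.0664 = 5.27.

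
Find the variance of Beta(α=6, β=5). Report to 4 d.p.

0.0207

μ = 6/11 = 0.545455; Var = μ(1−μ)/(α+β+1) = 0.2479339/12 = 0.0207.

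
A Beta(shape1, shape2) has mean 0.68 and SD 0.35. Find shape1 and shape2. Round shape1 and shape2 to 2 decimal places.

shape1 = 0.53, shape2 = 0.25

σ² = 0.35² = 0.1225.
With s = shape1+shape2, Var = μ(1−μ)/(s+1), so s+1 = (0.68×0.32)/0.1225 = 1.7763 and s = 0.7763.
shape1 = μs = 0.53, shape2 = (1−μ)s = 0.25.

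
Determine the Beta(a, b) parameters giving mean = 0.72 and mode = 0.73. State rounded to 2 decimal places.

a = 33.12, b = 12.88

With s = a+b: μ = a/s and mode = (a−1)/(s−2). Eliminating a = μs,
μs − 1 = m(s−2) ⇒ s(μ−m) = 1−2m ⇒ s = -0.46/-0.01 = 46.0000.
So a = μs = 33.12, b = (1−μ)s = 12.88.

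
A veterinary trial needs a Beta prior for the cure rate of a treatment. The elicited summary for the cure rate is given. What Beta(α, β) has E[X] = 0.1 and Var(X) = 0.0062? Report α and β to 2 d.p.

α = 1.35, β = 12.16

Write ν = α+β; then α = μν and Var = μ(1−μ)/(ν+1).
ν = μ(1−μ)/Var − 1 = 0.09/0.0062 − 1 = 13.5161.
α = 0.1·13.5161 = 1.35, β = 0.9·13.5161 = 12.16.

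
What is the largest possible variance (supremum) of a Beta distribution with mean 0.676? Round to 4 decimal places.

0.2190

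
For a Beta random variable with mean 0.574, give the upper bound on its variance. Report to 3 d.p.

0.245

For fixed mean μ the Beta variance is μ(1−μ)/(α+β+1), increasing as α+β decreases.
Its least upper bound (not attained) is μ(1−μ) = 0.574·0.426 = 0.245.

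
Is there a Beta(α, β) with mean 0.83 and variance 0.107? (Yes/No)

Yes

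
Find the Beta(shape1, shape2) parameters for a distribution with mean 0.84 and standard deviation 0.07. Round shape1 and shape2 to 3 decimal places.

shape1 = 22.200, shape2 = 4.229

First σ² = 0.0049. Setting shape1 = μn, shape2 = (1−μ)n with n = shape1+shape2,
μ(1−μ)/(n+1) = 0.0049 ⇒ n+1 = 0.1344/0.0049 = 27.4286 ⇒ n = 26.4286.
Hence shape1 = 0.84×26.4286 = 22.200, shape2 = 0.16×26.4286 = 4.229.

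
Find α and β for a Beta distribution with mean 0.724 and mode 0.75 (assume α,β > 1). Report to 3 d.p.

α = 13.923, β = 5.308

Let s = α+β. Mean gives α = μs = 0.724s; mode gives (α−1)/(s−2) = 0.75.
Substituting: 0.724s − 1 = 0.75(s−2) = 0.75s − 1.50, so -0.026s = -0.50 and s = 19.2308.
Then α = 0.724×19.2308 = 13.923 and β = s−α = 5.308.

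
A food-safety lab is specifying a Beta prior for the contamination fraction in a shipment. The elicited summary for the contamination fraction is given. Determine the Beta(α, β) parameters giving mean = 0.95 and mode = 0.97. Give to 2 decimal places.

With s = α+β: μ = α/s and mode = (α−1)/(s−2). Eliminating α = μs,
μs − 1 = m(s−2) ⇒ s(μ−m) = 1−2m ⇒ s = -0.94/-0.02 = 47.0000.
So α = μs = 44.65, β = (1−μ)s = 2.35.

α = 44.65, β = 2.35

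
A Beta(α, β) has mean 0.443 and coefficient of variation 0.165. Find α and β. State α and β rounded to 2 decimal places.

α = 20.02, β = 25.17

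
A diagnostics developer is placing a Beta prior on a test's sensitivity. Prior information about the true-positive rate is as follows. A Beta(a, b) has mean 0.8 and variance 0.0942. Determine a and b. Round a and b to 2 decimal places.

a = 0.56, b = 0.14

By moment matching, a+b = μ(1−μ)/σ² − 1 = (0.8·0.2)/0.0942 − 1 = 1.6985 − 1 = 0.6985.
Since a/(a+b) = μ, a = 0.8·0.6985 = 0.56 and b = 0.2·0.6985 = 0.14.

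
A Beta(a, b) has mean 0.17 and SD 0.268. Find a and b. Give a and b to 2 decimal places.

a = 0.16, b = 0.80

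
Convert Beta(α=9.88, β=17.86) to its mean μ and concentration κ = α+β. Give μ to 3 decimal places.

μ = 0.356, κ = 27.74

κ = α+β = 9.88+17.86 = 27.74; μ = α/κ = 9.88/27.74 = 0.356.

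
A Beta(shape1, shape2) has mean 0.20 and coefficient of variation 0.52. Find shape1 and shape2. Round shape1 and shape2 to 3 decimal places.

Var = (CV·μ)² = (0.52×0.20)² = 0.010816.
shape1+shape2 = μ(1−μ)/Var − 1 = 0.1600/0.010816 − 1 = 13.7929.
Thus shape1 = 0.20·13.7929 = 2.759 and shape2 = 0.80·13.7929 = 11.034.

shape1 = 2.759, shape2 = 11.034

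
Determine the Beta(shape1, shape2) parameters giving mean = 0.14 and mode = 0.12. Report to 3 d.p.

With s = shape1+shape2: μ = shape1/s and mode = (shape1−1)/(s−2). Eliminating shape1 = μs,
μs − 1 = m(s−2) ⇒ s(μ−m) = 1−2m ⇒ s = 0.76/0.02 = 38.0000.
So shape1 = μs = 5.320, shape2 = (1−μ)s = 32.680.

shape1 = 5.320, shape2 = 32.680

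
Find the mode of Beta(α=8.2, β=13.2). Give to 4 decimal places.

The density x^(α−1)(1−x)^(β−1) is maximised at (α−1)/(α+β−2) = 7.2/19.4 = 0.3711.

0.3711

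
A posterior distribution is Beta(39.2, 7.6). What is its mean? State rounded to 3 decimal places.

0.838

The Beta mean is α/(α+β) = 39.2/(39.2+7.6) = 0.838.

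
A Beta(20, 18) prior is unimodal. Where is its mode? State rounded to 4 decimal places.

0.5278

With α,β > 1, mode = (α−1)/(α+β−2) = 19/36 = 0.5278.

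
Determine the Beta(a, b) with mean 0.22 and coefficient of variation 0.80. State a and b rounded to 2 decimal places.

a = 1.00, b = 3.54

σ = CV·μ = 0.80×0.22 = 0.17600, so σ² = 0.030976.
s+1 = μ(1−μ)/σ² = 0.1716/0.030976 = 5.5398, so s = a+b = 4.5398.
a = μs = 1.00, b = (1−μ)s = 3.54.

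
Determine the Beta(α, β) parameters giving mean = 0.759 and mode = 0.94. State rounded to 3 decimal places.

α = 3.690, β = 1.172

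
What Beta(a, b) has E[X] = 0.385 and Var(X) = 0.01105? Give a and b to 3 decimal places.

By moment matching, a+b = μ(1−μ)/σ² − 1 = (0.385·0.615)/0.01105 − 1 = 21.4276 − 1 = 20.4276.
Since a/(a+b) = μ, a = 0.385·20.4276 = 7.865 and b = 0.615·20.4276 = 12.563.

a = 7.865, b = 12.563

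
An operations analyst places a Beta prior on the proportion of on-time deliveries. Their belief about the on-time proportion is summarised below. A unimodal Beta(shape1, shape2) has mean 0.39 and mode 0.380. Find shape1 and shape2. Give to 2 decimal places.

shape1 = 9.36, shape2 = 14.64

Let s = shape1+shape2. Mean gives shape1 = μs = 0.39s; mode gives (shape1−1)/(s−2) = 0.380.
Substituting: 0.39s − 1 = 0.380(s−2) = 0.380s − 0.760, so 0.010s = 0.240 and s = 24.0000.
Then shape1 = 0.39×24.0000 = 9.36 and shape2 = s−shape1 = 14.64.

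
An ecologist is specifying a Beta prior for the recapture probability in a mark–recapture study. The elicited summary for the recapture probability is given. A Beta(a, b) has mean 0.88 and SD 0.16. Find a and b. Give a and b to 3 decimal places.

Variance = 0.16² = 0.0256. The moment-matching identity a+b = μ(1−μ)/Var − 1 gives
a+b = 0.1056/0.0256 − 1 = 3.1250, so a = μ·3.1250 = 2.750 and b = (1−μ)·3.1250 = 0.375.

a = 2.750, b = 0.375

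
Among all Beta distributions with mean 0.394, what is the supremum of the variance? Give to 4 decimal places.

For fixed mean μ the Beta variance is μ(1−μ)/(α+β+1), increasing as α+β decreases.
Its least upper bound (not attained) is μ(1−μ) = 0.394·0.606 = 0.2388.

0.2388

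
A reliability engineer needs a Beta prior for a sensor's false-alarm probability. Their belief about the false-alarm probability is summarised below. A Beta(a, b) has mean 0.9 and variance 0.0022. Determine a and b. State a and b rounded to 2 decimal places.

a = 35.92, b = 3.99

By moment matching, a+b = μ(1−μ)/σ² − 1 = (0.9·0.1)/0.0022 − 1 = 40.9091 − 1 = 39.9091.
Since a/(a+b) = μ, a = 0.9·39.9091 = 35.92 and b = 0.1·39.9091 = 3.99.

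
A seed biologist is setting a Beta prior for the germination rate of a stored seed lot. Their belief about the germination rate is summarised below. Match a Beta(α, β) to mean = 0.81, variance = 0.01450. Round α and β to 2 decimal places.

Write ν = α+β; then α = μν and Var = μ(1−μ)/(ν+1).
ν = μ(1−μ)/Var − 1 = 0.1539/0.01450 − 1 = 9.6138.
α = 0.81·9.6138 = 7.79, β = 0.19·9.6138 = 1.83.

α = 7.79, β = 1.83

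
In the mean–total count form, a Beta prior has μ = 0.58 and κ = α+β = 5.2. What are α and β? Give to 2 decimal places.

α = 3.02, β = 2.18

α = μκ = 0.58×5.2 = 3.02 and β = (1−μ)κ = 0.42×5.2 = 2.18.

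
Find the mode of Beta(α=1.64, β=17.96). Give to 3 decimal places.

The density x^(α−1)(1−x)^(β−1) is maximised at (α−1)/(α+β−2) = 0.64/17.60 = 0.036.

0.036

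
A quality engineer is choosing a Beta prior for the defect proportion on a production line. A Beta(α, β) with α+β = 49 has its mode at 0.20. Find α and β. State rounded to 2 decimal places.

α = 10.40, β = 38.60

For α,β>1 the mode is (α−1)/(α+β−2), so α = mode·(κ−2)+1 = 0.20×47+1 = 10.40.
And β = (1−mode)·(κ−2)+1 = 0.80×47+1 = 38.60.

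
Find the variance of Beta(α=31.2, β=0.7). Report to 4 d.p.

μ = 31.2/31.9 = 0.978056; Var = μ(1−μ)/(α+β+1) = 0.0214621/32.9 = 0.0007.

0.0007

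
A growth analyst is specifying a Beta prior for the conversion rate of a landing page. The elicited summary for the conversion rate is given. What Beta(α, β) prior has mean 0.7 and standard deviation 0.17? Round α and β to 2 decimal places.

First σ² = 0.0289. Setting α = μn, β = (1−μ)n with n = α+β,
μ(1−μ)/(n+1) = 0.0289 ⇒ n+1 = 0.21/0.0289 = 7.2664 ⇒ n = 6.2664.
Hence α = 0.7×6.2664 = 4.39, β = 0.3×6.2664 = 1.88.

α = 4.39, β = 1.88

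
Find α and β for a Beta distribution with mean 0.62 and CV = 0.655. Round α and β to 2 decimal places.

α = 0.27, β = 0.16

σ = CV·μ = 0.655×0.62 = 0.40610, so σ² = 0.164917.
s+1 = μ(1−μ)/σ² = 0.2356/0.164917 = 1.4286, so s = α+β = 0.4286.
α = μs = 0.27, β = (1−μ)s = 0.16.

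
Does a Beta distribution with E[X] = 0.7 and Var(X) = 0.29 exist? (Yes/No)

A Beta with mean μ has variance μ(1−μ)/(α+β+1) < μ(1−μ).
Here μ(1−μ) = 0.7×0.3 = 0.21, and 0.29 ≥ 0.21.

No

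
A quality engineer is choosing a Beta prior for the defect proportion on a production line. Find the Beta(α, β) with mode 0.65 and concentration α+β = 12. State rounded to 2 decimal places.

α = 7.50, β = 4.50

Since the density peak of Beta(α,β) is at (α−1)/(α+β−2),
α = 1 + 0.65(12−2) = 7.50 and β = 12 − 7.50 = 4.50.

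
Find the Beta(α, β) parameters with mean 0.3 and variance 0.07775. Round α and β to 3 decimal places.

α = 0.510, β = 1.191

By moment matching, α+β = μ(1−μ)/σ² − 1 = (0.3·0.7)/0.07775 − 1 = 2.7010 − 1 = 1.7010.
Since α/(α+β) = μ, α = 0.3·1.7010 = 0.510 and β = 0.7·1.7010 = 1.191.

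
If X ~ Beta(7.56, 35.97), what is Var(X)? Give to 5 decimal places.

Var = αβ/[(α+β)²(α+β+1)] = (7.56×35.97)/(43.53²×44.53) = 271.9332/84378.155877 = 0.00322.

0.00322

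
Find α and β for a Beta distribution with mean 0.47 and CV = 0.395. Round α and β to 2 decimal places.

α = 2.93, β = 3.30

σ = CV·μ = 0.395×0.47 = 0.18565, so σ² = 0.034466.
s+1 = μ(1−μ)/σ² = 0.2491/0.034466 = 7.2274, so s = α+β = 6.2274.
α = μs = 2.93, β = (1−μ)s = 3.30.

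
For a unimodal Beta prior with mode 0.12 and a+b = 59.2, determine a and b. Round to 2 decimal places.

a = 7.86, b = 51.34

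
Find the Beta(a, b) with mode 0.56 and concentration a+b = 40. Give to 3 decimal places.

Since the density peak of Beta(a,b) is at (a−1)/(a+b−2),
a = 1 + 0.56(40−2) = 22.280 and b = 40 − 22.280 = 17.720.

a = 22.280, b = 17.720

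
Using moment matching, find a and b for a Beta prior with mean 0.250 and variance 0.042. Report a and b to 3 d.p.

a = 0.866, b = 2.598

Write ν = a+b; then a = μν and Var = μ(1−μ)/(ν+1).
ν = μ(1−μ)/Var − 1 = 0.187500/0.042 − 1 = 3.4643.
a = 0.250·3.4643 = 0.866, b = 0.750·3.4643 = 2.598.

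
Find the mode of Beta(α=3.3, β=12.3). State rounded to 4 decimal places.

The density x^(α−1)(1−x)^(β−1) is maximised at (α−1)/(α+β−2) = 2.3/13.6 = 0.1691.

0.1691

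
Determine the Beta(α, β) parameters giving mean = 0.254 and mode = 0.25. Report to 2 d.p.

α = 31.75, β = 93.25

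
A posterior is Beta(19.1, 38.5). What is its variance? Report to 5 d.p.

0.00378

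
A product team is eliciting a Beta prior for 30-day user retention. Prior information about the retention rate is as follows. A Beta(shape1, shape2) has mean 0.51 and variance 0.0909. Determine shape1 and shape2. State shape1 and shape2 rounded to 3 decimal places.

shape1 = 0.892, shape2 = 0.857

Let s = shape1+shape2. The Beta variance is μ(1−μ)/(s+1).
So s+1 = μ(1−μ)/σ² = (0.51×0.49)/0.0909 = 0.2499/0.0909 = 2.7492, giving s = 1.7492.
Then shape1 = μs = 0.51×1.7492 = 0.892 and shape2 = (1−μ)s = 0.49×1.7492 = 0.857.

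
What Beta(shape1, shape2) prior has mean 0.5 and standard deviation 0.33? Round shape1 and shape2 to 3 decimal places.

σ² = 0.33² = 0.1089.
With s = shape1+shape2, Var = μ(1−μ)/(s+1), so s+1 = (0.5×0.5)/0.1089 = 2.2957 and s = 1.2957.
shape1 = μs = 0.648, shape2 = (1−μ)s = 0.648.

shape1 = 0.648, shape2 = 0.648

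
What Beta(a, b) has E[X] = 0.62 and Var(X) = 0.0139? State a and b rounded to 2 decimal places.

By moment matching, a+b = μ(1−μ)/σ² − 1 = (0.62·0.38)/0.0139 − 1 = 16.9496 − 1 = 15.9496.
Since a/(a+b) = μ, a = 0.62·15.9496 = 9.89 and b = 0.38·15.9496 = 6.06.

a = 9.89, b = 6.06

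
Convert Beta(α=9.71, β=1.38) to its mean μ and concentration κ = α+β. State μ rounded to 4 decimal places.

μ = 0.8756, κ = 11.09

κ = α+β = 9.71+1.38 = 11.09; μ = α/κ = 9.71/11.09 = 0.8756.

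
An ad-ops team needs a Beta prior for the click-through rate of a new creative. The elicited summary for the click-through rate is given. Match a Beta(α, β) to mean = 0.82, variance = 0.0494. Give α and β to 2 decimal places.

α = 1.63, β = 0.36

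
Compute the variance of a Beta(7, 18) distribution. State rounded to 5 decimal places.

Var = αβ/[(α+β)²(α+β+1)] = (7×18)/(25²×26) = 126/16250 = 0.00775.

0.00775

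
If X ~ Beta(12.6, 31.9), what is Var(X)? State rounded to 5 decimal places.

α+β = 44.5 and αβ = 401.94, so Var = αβ/[(α+β)²(α+β+1)] = 401.94/90101.375 = 0.00446.

0.00446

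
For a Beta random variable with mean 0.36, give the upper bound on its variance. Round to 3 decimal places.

0.230

For fixed mean μ the Beta variance is μ(1−μ)/(α+β+1), increasing as α+β decreases.
Its least upper bound (not attained) is μ(1−μ) = 0.36·0.64 = 0.230.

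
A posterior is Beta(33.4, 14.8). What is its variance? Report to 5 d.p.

0.00432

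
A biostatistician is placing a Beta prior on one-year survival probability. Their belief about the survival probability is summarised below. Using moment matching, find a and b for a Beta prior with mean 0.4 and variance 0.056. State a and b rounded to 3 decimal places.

a = 1.314, b = 1.971

By moment matching, a+b = μ(1−μ)/σ² − 1 = (0.4·0.6)/0.056 − 1 = 4.2857 − 1 = 3.2857.
Since a/(a+b) = μ, a = 0.4·3.2857 = 1.314 and b = 0.6·3.2857 = 1.971.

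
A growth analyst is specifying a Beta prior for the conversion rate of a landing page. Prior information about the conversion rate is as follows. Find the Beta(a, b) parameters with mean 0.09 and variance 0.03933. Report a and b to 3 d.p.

a = 0.097, b = 0.985

Write ν = a+b; then a = μν and Var = μ(1−μ)/(ν+1).
ν = μ(1−μ)/Var − 1 = 0.0819/0.03933 − 1 = 1.0824.
a = 0.09·1.0824 = 0.097, b = 0.91·1.0824 = 0.985.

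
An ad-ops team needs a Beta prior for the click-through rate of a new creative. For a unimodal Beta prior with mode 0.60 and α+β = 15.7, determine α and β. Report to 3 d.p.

Since the density peak of Beta(α,β) is at (α−1)/(α+β−2),
α = 1 + 0.60(15.7−2) = 9.220 and β = 15.7 − 9.220 = 6.480.

α = 9.220, β = 6.480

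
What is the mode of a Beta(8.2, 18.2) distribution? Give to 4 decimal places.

0.2951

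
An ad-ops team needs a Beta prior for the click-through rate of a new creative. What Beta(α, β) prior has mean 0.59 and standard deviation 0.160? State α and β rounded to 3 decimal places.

α = 4.985, β = 3.464

σ² = 0.160² = 0.025600.
With s = α+β, Var = μ(1−μ)/(s+1), so s+1 = (0.59×0.41)/0.025600 = 9.4492 and s = 8.4492.
α = μs = 4.985, β = (1−μ)s = 3.464.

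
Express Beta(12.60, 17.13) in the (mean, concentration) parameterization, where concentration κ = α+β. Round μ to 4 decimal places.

μ = 0.4238, κ = 29.73

κ = α+β = 12.60+17.13 = 29.73; μ = α/κ = 12.60/29.73 = 0.4238.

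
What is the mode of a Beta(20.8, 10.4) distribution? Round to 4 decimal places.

0.6781

The density x^(α−1)(1−x)^(β−1) is maximised at (α−1)/(α+β−2) = 19.8/29.2 = 0.6781.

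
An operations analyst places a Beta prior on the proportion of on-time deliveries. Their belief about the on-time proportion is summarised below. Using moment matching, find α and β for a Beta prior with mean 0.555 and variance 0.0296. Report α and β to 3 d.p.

Write ν = α+β; then α = μν and Var = μ(1−μ)/(ν+1).
ν = μ(1−μ)/Var − 1 = 0.246975/0.0296 − 1 = 7.3438.
α = 0.555·7.3438 = 4.076, β = 0.445·7.3438 = 3.268.

α = 4.076, β = 3.268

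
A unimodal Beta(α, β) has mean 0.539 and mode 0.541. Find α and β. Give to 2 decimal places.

α = 22.10, β = 18.90

Let s = α+β. Mean gives α = μs = 0.539s; mode gives (α−1)/(s−2) = 0.541.
Substituting: 0.539s − 1 = 0.541(s−2) = 0.541s − 1.082, so -0.002s = -0.082 and s = 41.0000.
Then α = 0.539×41.0000 = 22.10 and β = s−α = 18.90.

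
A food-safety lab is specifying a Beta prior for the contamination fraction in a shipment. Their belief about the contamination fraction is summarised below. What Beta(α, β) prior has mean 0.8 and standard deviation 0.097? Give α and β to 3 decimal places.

σ² = 0.097² = 0.009409.
With s = α+β, Var = μ(1−μ)/(s+1), so s+1 = (0.8×0.2)/0.009409 = 17.0050 and s = 16.0050.
α = μs = 12.804, β = (1−μ)s = 3.201.

α = 12.804, β = 3.201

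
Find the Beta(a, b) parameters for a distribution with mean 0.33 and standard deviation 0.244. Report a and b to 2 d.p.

a = 0.90, b = 1.82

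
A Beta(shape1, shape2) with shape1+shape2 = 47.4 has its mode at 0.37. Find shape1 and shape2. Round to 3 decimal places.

shape1 = 17.798, shape2 = 29.602

Since the density peak of Beta(shape1,shape2) is at (shape1−1)/(shape1+shape2−2),
shape1 = 1 + 0.37(47.4−2) = 17.798 and shape2 = 47.4 − 17.798 = 29.602.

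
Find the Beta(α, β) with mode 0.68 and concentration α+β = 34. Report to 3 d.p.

Since the density peak of Beta(α,β) is at (α−1)/(α+β−2),
α = 1 + 0.68(34−2) = 22.760 and β = 34 − 22.760 = 11.240.

α = 22.760, β = 11.240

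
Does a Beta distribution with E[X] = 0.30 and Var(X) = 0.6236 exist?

A Beta with mean μ has variance μ(1−μ)/(α+β+1) < μ(1−μ).
Here μ(1−μ) = 0.30×0.70 = 0.2100, and 0.6236 ≥ 0.2100.

No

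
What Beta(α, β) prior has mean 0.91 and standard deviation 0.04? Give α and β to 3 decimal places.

α = 45.671, β = 4.517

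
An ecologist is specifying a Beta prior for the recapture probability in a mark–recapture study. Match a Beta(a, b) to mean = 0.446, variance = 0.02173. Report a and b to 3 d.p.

Let s = a+b. The Beta variance is μ(1−μ)/(s+1).
So s+1 = μ(1−μ)/σ² = (0.446×0.554)/0.02173 = 0.247084/0.02173 = 11.3706, giving s = 10.3706.
Then a = μs = 0.446×10.3706 = 4.625 and b = (1−μ)s = 0.554×10.3706 = 5.745.

a = 4.625, b = 5.745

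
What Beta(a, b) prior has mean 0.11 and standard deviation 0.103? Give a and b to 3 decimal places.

a = 0.905, b = 7.323

σ² = 0.103² = 0.010609.
With s = a+b, Var = μ(1−μ)/(s+1), so s+1 = (0.11×0.89)/0.010609 = 9.2280 and s = 8.2280.
a = μs = 0.905, b = (1−μ)s = 7.323.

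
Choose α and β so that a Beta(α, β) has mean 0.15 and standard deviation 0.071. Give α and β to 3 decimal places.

σ² = 0.071² = 0.005041.
With s = α+β, Var = μ(1−μ)/(s+1), so s+1 = (0.15×0.85)/0.005041 = 25.2926 and s = 24.2926.
α = μs = 3.644, β = (1−μ)s = 20.649.

α = 3.644, β = 20.649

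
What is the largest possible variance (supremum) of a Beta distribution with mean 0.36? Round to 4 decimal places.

For fixed mean μ the Beta variance is μ(1−μ)/(α+β+1), increasing as α+β decreases.
Its least upper bound (not attained) is μ(1−μ) = 0.36·0.64 = 0.2304.

0.2304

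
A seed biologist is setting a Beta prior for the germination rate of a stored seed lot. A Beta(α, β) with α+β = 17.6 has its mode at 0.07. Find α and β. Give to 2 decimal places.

α = 2.09, β = 15.51

Mode = (α−1)/(κ−2) with κ = α+β, so α−1 = 0.07·15.6 = 1.09.
α = 2.09; β = κ − α = 15.51.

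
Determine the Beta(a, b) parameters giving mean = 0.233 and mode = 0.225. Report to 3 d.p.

a = 16.019, b = 52.731

With s = a+b: μ = a/s and mode = (a−1)/(s−2). Eliminating a = μs,
μs − 1 = m(s−2) ⇒ s(μ−m) = 1−2m ⇒ s = 0.550/0.008 = 68.7500.
So a = μs = 16.019, b = (1−μ)s = 52.731.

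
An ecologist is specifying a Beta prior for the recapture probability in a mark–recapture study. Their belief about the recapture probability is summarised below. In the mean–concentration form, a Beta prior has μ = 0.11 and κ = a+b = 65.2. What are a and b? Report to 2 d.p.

a = 7.17, b = 58.03

Split κ in proportion μ : (1−μ): a = 0.11·65.2 = 7.17, b = 65.2 − 7.17 = 58.03.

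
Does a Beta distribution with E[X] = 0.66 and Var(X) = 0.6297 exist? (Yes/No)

The Beta variance bound is σ² < μ(1−μ).
Here μ(1−μ) = 0.66×0.34 = 0.2244, and 0.6297 ≥ 0.2244.

No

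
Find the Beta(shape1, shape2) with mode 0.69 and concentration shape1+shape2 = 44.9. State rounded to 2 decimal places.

Mode = (shape1−1)/(κ−2) with κ = shape1+shape2, so shape1−1 = 0.69·42.9 = 29.60.
shape1 = 30.60; shape2 = κ − shape1 = 14.30.

shape1 = 30.60, shape2 = 14.30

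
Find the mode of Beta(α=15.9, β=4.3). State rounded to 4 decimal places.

The density x^(α−1)(1−x)^(β−1) is maximised at (α−1)/(α+β−2) = 14.9/18.2 = 0.8187.

0.8187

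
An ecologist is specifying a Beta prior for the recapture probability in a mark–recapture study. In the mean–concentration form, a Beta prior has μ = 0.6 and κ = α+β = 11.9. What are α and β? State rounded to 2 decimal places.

Split κ in proportion μ : (1−μ): α = 0.6·11.9 = 7.14, β = 11.9 − 7.14 = 4.76.

α = 7.14, β = 4.76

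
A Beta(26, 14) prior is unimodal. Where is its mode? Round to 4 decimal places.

0.6579

With α,β > 1, mode = (α−1)/(α+β−2) = 25/38 = 0.6579.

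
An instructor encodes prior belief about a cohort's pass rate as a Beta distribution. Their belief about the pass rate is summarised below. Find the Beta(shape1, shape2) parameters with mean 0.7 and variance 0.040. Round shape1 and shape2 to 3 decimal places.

Let s = shape1+shape2. The Beta variance is μ(1−μ)/(s+1).
So s+1 = μ(1−μ)/σ² = (0.7×0.3)/0.040 = 0.21/0.040 = 5.2500, giving s = 4.2500.
Then shape1 = μs = 0.7×4.2500 = 2.975 and shape2 = (1−μ)s = 0.3×4.2500 = 1.275.

shape1 = 2.975, shape2 = 1.275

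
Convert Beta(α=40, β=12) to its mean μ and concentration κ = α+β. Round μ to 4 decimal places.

μ = 0.7692, κ = 52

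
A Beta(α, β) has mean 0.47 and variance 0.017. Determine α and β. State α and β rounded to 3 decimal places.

Write ν = α+β; then α = μν and Var = μ(1−μ)/(ν+1).
ν = μ(1−μ)/Var − 1 = 0.2491/0.017 − 1 = 13.6529.
α = 0.47·13.6529 = 6.417, β = 0.53·13.6529 = 7.236.

α = 6.417, β = 7.236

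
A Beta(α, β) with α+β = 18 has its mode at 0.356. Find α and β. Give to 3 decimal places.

Mode = (α−1)/(κ−2) with κ = α+β, so α−1 = 0.356·16 = 5.696.
α = 6.696; β = κ − α = 11.304.

α = 6.696, β = 11.304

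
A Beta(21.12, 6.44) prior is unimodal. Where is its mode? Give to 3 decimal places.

With α,β > 1, mode = (α−1)/(α+β−2) = 20.12/25.56 = 0.787.

0.787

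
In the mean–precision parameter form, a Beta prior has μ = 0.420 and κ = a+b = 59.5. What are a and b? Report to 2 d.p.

a = 24.99, b = 34.51

a = μκ = 0.420×59.5 = 24.99 and b = (1−μ)κ = 0.580×59.5 = 34.51.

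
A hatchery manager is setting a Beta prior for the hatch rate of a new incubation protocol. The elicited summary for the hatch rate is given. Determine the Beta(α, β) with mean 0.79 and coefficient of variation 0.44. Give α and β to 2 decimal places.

α = 0.29, β = 0.08

Var = (CV·μ)² = (0.44×0.79)² = 0.120826.
α+β = μ(1−μ)/Var − 1 = 0.1659/0.120826 − 1 = 0.3731.
Thus α = 0.79·0.3731 = 0.29 and β = 0.21·0.3731 = 0.08.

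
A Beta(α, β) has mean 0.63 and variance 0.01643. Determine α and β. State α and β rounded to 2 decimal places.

α = 8.31, β = 4.88

Write ν = α+β; then α = μν and Var = μ(1−μ)/(ν+1).
ν = μ(1−μ)/Var − 1 = 0.2331/0.01643 − 1 = 13.1875.
α = 0.63·13.1875 = 8.31, β = 0.37·13.1875 = 4.88.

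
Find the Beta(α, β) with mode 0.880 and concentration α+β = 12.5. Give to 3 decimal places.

α = 10.240, β = 2.260

Since the density peak of Beta(α,β) is at (α−1)/(α+β−2),
α = 1 + 0.880(12.5−2) = 10.240 and β = 12.5 − 10.240 = 2.260.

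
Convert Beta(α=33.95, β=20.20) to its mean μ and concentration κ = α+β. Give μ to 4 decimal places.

κ = α+β = 33.95+20.20 = 54.15; μ = α/κ = 33.95/54.15 = 0.6270.

μ = 0.6270, κ = 54.15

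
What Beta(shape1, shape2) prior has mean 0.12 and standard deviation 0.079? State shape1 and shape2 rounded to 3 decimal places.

shape1 = 1.910, shape2 = 14.010

Variance = 0.079² = 0.006241. The moment-matching identity shape1+shape2 = μ(1−μ)/Var − 1 gives
shape1+shape2 = 0.1056/0.006241 − 1 = 15.9204, so shape1 = μ·15.9204 = 1.910 and shape2 = (1−μ)·15.9204 = 14.010.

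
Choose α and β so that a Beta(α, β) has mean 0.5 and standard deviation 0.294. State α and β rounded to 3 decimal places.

First σ² = 0.086436. Setting α = μn, β = (1−μ)n with n = α+β,
μ(1−μ)/(n+1) = 0.086436 ⇒ n+1 = 0.25/0.086436 = 2.8923 ⇒ n = 1.8923.
Hence α = 0.5×1.8923 = 0.946, β = 0.5×1.8923 = 0.946.

α = 0.946, β = 0.946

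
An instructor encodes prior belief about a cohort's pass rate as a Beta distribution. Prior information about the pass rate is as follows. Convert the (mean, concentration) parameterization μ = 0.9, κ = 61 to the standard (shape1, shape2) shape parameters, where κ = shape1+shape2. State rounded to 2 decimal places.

shape1 = 54.90, shape2 = 6.10

shape1 = μκ = 0.9×61 = 54.90 and shape2 = (1−μ)κ = 0.1×61 = 6.10.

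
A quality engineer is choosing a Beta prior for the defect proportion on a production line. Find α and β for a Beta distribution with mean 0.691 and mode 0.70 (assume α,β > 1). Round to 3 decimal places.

α = 30.711, β = 13.733

With s = α+β: μ = α/s and mode = (α−1)/(s−2). Eliminating α = μs,
μs − 1 = m(s−2) ⇒ s(μ−m) = 1−2m ⇒ s = -0.40/-0.009 = 44.4444.
So α = μs = 30.711, β = (1−μ)s = 13.733.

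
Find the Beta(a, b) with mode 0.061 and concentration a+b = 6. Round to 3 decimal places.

Since the density peak of Beta(a,b) is at (a−1)/(a+b−2),
a = 1 + 0.061(6−2) = 1.244 and b = 6 − 1.244 = 4.756.

a = 1.244, b = 4.756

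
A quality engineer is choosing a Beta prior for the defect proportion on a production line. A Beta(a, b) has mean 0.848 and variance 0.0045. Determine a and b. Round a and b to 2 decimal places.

Write ν = a+b; then a = μν and Var = μ(1−μ)/(ν+1).
ν = μ(1−μ)/Var − 1 = 0.128896/0.0045 − 1 = 27.6436.
a = 0.848·27.6436 = 23.44, b = 0.152·27.6436 = 4.20.

a = 23.44, b = 4.20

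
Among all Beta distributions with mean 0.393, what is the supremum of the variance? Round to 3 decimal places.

For fixed mean μ the Beta variance is μ(1−μ)/(α+β+1), increasing as α+β decreases.
Its least upper bound (not attained) is μ(1−μ) = 0.393·0.607 = 0.239.

0.239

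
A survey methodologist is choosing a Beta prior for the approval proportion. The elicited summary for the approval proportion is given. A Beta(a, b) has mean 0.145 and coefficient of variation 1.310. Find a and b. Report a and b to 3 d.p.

a = 0.353, b = 2.083

Var = (CV·μ)² = (1.310×0.145)² = 0.036081.
a+b = μ(1−μ)/Var − 1 = 0.123975/0.036081 − 1 = 2.4360.
Thus a = 0.145·2.4360 = 0.353 and b = 0.855·2.4360 = 2.083.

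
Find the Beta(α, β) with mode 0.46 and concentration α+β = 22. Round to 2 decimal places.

α = 10.20, β = 11.80

Mode = (α−1)/(κ−2) with κ = α+β, so α−1 = 0.46·20 = 9.20.
α = 10.20; β = κ − α = 11.80.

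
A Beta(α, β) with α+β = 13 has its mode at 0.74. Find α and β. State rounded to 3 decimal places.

α = 9.140, β = 3.860

For α,β>1 the mode is (α−1)/(α+β−2), so α = mode·(κ−2)+1 = 0.74×11+1 = 9.140.
And β = (1−mode)·(κ−2)+1 = 0.26×11+1 = 3.860.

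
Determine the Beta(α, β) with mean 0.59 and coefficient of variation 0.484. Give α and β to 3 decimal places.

α = 1.160, β = 0.806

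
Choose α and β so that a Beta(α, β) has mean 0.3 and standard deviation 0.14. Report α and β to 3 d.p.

Variance = 0.14² = 0.0196. The moment-matching identity α+β = μ(1−μ)/Var − 1 gives
α+β = 0.21/0.0196 − 1 = 9.7143, so α = μ·9.7143 = 2.914 and β = (1−μ)·9.7143 = 6.800.

α = 2.914, β = 6.800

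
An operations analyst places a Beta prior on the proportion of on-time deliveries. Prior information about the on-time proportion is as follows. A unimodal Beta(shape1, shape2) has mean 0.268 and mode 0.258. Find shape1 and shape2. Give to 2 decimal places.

shape1 = 12.97, shape2 = 35.43

Let s = shape1+shape2. Mean gives shape1 = μs = 0.268s; mode gives (shape1−1)/(s−2) = 0.258.
Substituting: 0.268s − 1 = 0.258(s−2) = 0.258s − 0.516, so 0.010s = 0.484 and s = 48.4000.
Then shape1 = 0.268×48.4000 = 12.97 and shape2 = s−shape1 = 35.43.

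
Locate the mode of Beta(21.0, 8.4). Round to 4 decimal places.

The density x^(α−1)(1−x)^(β−1) is maximised at (α−1)/(α+β−2) = 20.0/27.4 = 0.7299.

0.7299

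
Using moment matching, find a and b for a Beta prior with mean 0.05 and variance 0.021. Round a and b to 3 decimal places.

a = 0.063, b = 1.199

By moment matching, a+b = μ(1−μ)/σ² − 1 = (0.05·0.95)/0.021 − 1 = 2.2619 − 1 = 1.2619.
Since a/(a+b) = μ, a = 0.05·1.2619 = 0.063 and b = 0.95·1.2619 = 1.199.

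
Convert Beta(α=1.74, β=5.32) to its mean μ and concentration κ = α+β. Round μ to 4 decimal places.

μ = 0.2465, κ = 7.06

κ = α+β = 1.74+5.32 = 7.06; μ = α/κ = 1.74/7.06 = 0.2465.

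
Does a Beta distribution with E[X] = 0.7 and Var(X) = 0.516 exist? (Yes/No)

For any Beta, Var(X) < E[X]·(1−E[X]).
Here μ(1−μ) = 0.7×0.3 = 0.21, and 0.516 ≥ 0.21.

No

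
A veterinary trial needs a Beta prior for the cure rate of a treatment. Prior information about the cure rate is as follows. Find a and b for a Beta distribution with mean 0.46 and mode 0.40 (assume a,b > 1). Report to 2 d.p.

a = 1.53, b = 1.80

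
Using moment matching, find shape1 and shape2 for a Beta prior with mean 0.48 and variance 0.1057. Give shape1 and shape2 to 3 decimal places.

By moment matching, shape1+shape2 = μ(1−μ)/σ² − 1 = (0.48·0.52)/0.1057 − 1 = 2.3614 − 1 = 1.3614.
Since shape1/(shape1+shape2) = μ, shape1 = 0.48·1.3614 = 0.653 and shape2 = 0.52·1.3614 = 0.708.

shape1 = 0.653, shape2 = 0.708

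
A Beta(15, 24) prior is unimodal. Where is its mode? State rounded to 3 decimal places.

0.378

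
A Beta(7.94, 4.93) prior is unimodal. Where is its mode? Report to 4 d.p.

0.6385

The density x^(α−1)(1−x)^(β−1) is maximised at (α−1)/(α+β−2) = 6.94/10.87 = 0.6385.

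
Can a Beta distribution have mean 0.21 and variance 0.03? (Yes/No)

Yes

A Beta with mean μ has variance μ(1−μ)/(α+β+1) < μ(1−μ).
Here μ(1−μ) = 0.21×0.79 = 0.1659, and 0.03 < 0.1659.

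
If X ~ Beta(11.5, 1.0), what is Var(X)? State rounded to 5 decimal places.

Var = αβ/[(α+β)²(α+β+1)] = (11.5×1.0)/(12.5²×13.5) = 11.50/2109.375 = 0.00545.

0.00545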